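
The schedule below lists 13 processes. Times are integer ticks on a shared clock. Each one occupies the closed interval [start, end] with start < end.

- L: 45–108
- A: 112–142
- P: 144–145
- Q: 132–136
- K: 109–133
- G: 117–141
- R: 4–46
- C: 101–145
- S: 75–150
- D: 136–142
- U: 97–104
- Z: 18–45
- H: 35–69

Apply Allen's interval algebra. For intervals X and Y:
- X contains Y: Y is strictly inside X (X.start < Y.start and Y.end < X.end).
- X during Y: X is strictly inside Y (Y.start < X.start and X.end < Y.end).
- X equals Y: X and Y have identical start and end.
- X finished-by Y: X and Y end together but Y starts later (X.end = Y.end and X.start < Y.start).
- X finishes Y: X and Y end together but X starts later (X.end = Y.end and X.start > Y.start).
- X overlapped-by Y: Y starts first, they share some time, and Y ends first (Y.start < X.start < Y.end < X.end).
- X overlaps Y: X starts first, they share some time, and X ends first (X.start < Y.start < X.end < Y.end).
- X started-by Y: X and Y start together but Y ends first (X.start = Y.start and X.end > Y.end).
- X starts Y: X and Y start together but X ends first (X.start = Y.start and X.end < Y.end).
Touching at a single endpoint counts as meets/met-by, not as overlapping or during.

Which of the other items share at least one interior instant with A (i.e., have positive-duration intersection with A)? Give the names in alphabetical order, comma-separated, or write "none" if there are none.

Target A = [112, 142].
C [101, 145] → contains → yes.
D [136, 142] → finishes → yes.
G [117, 141] → during → yes.
H [35, 69] → before → no.
K [109, 133] → overlaps → yes.
L [45, 108] → before → no.
P [144, 145] → after → no.
Q [132, 136] → during → yes.
R [4, 46] → before → no.
S [75, 150] → contains → yes.
U [97, 104] → before → no.
Z [18, 45] → before → no.
Result: C, D, G, K, Q, S.

C, D, G, K, Q, S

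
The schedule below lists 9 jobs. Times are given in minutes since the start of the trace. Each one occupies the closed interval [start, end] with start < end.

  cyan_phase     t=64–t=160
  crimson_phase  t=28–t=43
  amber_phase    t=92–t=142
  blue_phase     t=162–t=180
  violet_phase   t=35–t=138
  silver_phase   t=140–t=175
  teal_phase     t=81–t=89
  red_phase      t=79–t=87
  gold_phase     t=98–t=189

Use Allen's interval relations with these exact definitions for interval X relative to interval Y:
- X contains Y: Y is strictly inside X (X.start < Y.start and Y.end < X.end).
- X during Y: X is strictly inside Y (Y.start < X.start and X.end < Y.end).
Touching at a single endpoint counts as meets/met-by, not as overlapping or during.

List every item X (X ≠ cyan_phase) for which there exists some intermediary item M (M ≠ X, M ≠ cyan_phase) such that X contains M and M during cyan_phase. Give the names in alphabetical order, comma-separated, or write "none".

violet_phase

Target cyan_phase = [t=64, t=160].
Intermediaries M with M during cyan_phase: amber_phase, red_phase, teal_phase.
Via amber_phase — items with X contains amber_phase: none.
Via red_phase — items with X contains red_phase: violet_phase.
Via teal_phase — items with X contains teal_phase: violet_phase.
Union: violet_phase.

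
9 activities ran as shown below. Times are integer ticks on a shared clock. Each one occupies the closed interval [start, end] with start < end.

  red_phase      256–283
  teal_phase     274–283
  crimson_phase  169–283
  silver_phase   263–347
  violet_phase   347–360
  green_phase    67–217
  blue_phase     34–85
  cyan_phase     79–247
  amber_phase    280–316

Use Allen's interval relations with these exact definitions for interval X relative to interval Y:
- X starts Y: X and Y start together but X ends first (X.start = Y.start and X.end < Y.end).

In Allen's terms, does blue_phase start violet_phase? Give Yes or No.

No

blue_phase = [34, 85], violet_phase = [347, 360].
Actual relation of blue_phase to violet_phase: before.
Asked whether 'starts' holds → No.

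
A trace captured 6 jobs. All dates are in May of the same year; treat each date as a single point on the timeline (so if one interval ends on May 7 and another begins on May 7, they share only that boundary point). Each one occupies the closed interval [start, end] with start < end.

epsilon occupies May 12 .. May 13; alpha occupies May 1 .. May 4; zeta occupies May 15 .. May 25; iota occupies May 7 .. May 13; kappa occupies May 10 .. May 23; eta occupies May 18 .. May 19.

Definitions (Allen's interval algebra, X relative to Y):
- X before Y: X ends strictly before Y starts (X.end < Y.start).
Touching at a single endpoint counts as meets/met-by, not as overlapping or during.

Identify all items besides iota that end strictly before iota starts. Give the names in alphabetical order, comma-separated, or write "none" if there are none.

Target iota = [May 7, May 13].
alpha [May 1, May 4] → before → yes.
epsilon [May 12, May 13] → finishes → no.
eta [May 18, May 19] → after → no.
kappa [May 10, May 23] → overlapped-by → no.
zeta [May 15, May 25] → after → no.
Result: alpha.

alpha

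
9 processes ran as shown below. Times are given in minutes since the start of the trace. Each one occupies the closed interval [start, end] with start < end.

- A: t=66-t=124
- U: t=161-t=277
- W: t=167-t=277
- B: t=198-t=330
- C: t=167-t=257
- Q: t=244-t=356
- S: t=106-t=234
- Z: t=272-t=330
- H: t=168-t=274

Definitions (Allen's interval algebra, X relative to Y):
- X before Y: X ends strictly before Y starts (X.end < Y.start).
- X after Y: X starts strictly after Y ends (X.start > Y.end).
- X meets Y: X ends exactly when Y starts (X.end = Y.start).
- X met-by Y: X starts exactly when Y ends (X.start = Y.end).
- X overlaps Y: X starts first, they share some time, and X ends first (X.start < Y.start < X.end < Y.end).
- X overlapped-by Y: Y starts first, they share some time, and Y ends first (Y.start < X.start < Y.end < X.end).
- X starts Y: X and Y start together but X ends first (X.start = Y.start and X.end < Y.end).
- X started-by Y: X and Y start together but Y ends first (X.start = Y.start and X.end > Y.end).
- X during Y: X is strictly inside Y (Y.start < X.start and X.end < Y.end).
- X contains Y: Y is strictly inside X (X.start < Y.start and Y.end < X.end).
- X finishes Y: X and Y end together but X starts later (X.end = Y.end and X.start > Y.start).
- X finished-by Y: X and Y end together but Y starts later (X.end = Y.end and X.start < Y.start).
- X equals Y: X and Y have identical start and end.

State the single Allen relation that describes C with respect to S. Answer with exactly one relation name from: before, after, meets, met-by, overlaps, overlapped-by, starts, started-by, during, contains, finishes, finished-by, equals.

overlapped-by

C = [t=167, t=257]; S = [t=106, t=234].
Compare endpoints: C.start > S.start, C.start < S.end, C.end > S.start, C.end > S.end.
That pattern is 'overlapped-by'.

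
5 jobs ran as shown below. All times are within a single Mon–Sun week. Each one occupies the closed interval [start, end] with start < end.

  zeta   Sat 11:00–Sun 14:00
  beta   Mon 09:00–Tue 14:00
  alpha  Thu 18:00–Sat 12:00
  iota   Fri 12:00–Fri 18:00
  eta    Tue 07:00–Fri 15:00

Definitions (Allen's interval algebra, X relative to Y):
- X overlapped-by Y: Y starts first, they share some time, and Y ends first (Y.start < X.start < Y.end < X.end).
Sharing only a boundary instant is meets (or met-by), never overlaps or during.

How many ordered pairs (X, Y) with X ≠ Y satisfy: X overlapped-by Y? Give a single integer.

Checking all 20 ordered pairs for relation 'overlapped-by'; matching pairs in alphabetical order:
(alpha, eta): alpha overlapped-by eta ✓
(eta, beta): eta overlapped-by beta ✓
(iota, eta): iota overlapped-by eta ✓
(zeta, alpha): zeta overlapped-by alpha ✓
Count: 4.

4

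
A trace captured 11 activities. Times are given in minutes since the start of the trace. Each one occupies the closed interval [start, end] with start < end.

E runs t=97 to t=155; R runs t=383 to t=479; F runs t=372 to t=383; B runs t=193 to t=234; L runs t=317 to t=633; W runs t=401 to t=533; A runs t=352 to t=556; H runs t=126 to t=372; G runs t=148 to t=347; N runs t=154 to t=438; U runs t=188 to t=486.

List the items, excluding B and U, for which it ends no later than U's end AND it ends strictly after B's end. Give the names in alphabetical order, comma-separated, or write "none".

Conditions: its end is no later than U's end (X.end <= t=486) AND its end is strictly after B's end (X.end > t=234).
A: end t=556 <= t=486? ✗; end t=556 > t=234? ✓ → no.
E: end t=155 <= t=486? ✓; end t=155 > t=234? ✗ → no.
F: end t=383 <= t=486? ✓; end t=383 > t=234? ✓ → yes.
G: end t=347 <= t=486? ✓; end t=347 > t=234? ✓ → yes.
H: end t=372 <= t=486? ✓; end t=372 > t=234? ✓ → yes.
L: end t=633 <= t=486? ✗; end t=633 > t=234? ✓ → no.
N: end t=438 <= t=486? ✓; end t=438 > t=234? ✓ → yes.
R: end t=479 <= t=486? ✓; end t=479 > t=234? ✓ → yes.
W: end t=533 <= t=486? ✗; end t=533 > t=234? ✓ → no.
Result: F, G, H, N, R.

F, G, H, N, R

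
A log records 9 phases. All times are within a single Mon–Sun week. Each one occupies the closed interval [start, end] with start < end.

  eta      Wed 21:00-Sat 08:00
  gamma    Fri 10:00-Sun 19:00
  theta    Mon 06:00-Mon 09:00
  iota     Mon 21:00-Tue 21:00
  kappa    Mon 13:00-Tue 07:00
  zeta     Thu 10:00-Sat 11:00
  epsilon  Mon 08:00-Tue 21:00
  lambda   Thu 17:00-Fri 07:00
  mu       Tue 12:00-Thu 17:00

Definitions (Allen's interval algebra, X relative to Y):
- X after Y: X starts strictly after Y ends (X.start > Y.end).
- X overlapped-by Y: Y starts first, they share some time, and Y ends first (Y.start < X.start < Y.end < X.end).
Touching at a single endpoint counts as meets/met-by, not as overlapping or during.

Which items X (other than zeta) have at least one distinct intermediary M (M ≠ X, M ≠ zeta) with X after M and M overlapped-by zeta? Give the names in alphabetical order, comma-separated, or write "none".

Target zeta = [Thu 10:00, Sat 11:00].
Intermediaries M with M overlapped-by zeta: gamma.
Via gamma — items with X after gamma: none.
Union: none.

none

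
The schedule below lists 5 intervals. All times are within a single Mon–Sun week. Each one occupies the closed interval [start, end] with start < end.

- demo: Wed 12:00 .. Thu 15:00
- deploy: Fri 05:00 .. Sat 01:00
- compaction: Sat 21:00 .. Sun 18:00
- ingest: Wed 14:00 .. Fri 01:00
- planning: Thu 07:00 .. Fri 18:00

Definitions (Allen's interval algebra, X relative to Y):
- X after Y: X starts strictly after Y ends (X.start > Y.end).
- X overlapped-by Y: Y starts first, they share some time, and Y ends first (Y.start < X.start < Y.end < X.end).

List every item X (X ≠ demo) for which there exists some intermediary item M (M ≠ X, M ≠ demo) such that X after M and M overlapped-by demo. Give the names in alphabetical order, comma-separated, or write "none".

Target demo = [Wed 12:00, Thu 15:00].
Intermediaries M with M overlapped-by demo: ingest, planning.
Via ingest — items with X after ingest: compaction, deploy.
Via planning — items with X after planning: compaction.
Union: compaction, deploy.

compaction, deploy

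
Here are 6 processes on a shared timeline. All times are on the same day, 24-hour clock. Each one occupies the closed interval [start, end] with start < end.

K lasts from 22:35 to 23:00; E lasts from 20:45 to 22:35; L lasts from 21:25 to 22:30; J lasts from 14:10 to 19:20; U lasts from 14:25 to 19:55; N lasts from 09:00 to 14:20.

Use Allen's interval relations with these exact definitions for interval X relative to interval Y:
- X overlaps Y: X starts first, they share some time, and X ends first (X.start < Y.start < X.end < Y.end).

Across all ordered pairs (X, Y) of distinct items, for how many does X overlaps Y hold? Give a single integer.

2

Checking all 30 ordered pairs for relation 'overlaps'; matching pairs in alphabetical order:
(J, U): J overlaps U ✓
(N, J): N overlaps J ✓
Count: 2.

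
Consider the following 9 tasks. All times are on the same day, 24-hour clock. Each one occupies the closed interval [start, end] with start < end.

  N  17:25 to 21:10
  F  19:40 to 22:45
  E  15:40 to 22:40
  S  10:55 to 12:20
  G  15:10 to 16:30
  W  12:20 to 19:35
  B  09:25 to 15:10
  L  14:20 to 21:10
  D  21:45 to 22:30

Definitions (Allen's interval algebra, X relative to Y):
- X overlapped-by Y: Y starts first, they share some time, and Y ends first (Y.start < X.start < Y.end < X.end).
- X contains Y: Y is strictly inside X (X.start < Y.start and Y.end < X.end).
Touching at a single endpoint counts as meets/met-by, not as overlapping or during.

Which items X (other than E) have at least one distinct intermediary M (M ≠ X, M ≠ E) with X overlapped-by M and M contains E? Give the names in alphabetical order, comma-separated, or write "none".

none

Target E = [15:40, 22:40].
Intermediaries M with M contains E: none.
Union: none.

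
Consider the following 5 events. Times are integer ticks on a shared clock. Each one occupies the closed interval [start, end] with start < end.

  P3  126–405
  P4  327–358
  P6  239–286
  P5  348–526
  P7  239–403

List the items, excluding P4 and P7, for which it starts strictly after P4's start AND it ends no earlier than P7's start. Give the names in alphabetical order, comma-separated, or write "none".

Conditions: its start is strictly after P4's start (X.start > 327) AND its end is no earlier than P7's start (X.end >= 239).
P3: start 126 > 327? ✗; end 405 >= 239? ✓ → no.
P5: start 348 > 327? ✓; end 526 >= 239? ✓ → yes.
P6: start 239 > 327? ✗; end 286 >= 239? ✓ → no.
Result: P5.

P5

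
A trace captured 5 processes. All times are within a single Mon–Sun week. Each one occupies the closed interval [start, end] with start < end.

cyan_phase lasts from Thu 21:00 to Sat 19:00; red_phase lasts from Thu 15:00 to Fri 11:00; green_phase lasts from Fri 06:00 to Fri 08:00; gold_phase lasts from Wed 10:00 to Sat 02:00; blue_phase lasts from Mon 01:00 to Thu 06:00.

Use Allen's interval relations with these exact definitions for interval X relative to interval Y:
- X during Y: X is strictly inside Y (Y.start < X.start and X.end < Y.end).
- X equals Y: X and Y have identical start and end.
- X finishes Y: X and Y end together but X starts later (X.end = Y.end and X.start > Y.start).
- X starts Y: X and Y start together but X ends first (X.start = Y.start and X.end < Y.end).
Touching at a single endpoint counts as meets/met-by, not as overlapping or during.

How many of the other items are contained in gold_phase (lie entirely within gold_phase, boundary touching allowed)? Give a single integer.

Target gold_phase = [Wed 10:00, Sat 02:00].
blue_phase [Mon 01:00, Thu 06:00] → overlaps → no.
cyan_phase [Thu 21:00, Sat 19:00] → overlapped-by → no.
green_phase [Fri 06:00, Fri 08:00] → during → counts.
red_phase [Thu 15:00, Fri 11:00] → during → counts.
Total: 2.

2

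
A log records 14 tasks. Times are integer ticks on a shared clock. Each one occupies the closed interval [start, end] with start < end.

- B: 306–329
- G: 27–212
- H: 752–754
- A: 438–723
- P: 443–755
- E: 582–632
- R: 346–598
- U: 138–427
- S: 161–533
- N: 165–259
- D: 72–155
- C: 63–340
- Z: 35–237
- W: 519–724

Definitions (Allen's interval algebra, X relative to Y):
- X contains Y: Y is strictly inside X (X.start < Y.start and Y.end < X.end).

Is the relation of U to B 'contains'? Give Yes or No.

Yes

U = [138, 427], B = [306, 329].
Actual relation of U to B: contains.
Asked whether 'contains' holds → Yes.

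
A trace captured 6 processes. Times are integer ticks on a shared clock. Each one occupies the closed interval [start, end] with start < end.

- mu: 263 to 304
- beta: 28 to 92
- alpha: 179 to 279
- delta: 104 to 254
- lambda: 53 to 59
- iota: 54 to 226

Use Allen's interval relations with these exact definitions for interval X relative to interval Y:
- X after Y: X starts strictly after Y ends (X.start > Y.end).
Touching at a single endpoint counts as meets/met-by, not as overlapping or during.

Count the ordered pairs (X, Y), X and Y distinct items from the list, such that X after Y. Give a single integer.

Checking all 30 ordered pairs for relation 'after'; matching pairs in alphabetical order:
(alpha, beta): alpha after beta ✓
(alpha, lambda): alpha after lambda ✓
(delta, beta): delta after beta ✓
(delta, lambda): delta after lambda ✓
(mu, beta): mu after beta ✓
(mu, delta): mu after delta ✓
(mu, iota): mu after iota ✓
(mu, lambda): mu after lambda ✓
Count: 8.

8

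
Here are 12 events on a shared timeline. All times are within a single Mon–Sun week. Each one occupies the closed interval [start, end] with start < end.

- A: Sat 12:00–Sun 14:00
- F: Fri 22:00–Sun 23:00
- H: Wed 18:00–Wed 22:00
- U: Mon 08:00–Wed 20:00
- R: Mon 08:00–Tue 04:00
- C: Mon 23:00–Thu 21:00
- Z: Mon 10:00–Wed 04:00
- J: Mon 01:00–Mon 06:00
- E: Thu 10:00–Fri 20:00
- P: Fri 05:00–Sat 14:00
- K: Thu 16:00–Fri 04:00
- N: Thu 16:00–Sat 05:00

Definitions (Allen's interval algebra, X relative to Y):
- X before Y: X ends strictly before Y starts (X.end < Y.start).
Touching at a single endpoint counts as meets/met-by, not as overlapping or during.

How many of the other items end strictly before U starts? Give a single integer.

Target U = [Mon 08:00, Wed 20:00].
A [Sat 12:00, Sun 14:00] → after → no.
C [Mon 23:00, Thu 21:00] → overlapped-by → no.
E [Thu 10:00, Fri 20:00] → after → no.
F [Fri 22:00, Sun 23:00] → after → no.
H [Wed 18:00, Wed 22:00] → overlapped-by → no.
J [Mon 01:00, Mon 06:00] → before → counts.
K [Thu 16:00, Fri 04:00] → after → no.
N [Thu 16:00, Sat 05:00] → after → no.
P [Fri 05:00, Sat 14:00] → after → no.
R [Mon 08:00, Tue 04:00] → starts → no.
Z [Mon 10:00, Wed 04:00] → during → no.
Total: 1.

1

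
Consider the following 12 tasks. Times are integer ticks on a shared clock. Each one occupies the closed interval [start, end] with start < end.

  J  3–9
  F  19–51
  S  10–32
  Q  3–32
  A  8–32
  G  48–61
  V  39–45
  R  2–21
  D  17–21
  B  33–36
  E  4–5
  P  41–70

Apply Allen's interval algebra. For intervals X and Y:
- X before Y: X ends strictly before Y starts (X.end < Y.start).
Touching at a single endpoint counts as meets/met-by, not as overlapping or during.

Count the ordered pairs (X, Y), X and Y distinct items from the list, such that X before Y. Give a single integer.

Checking all 132 ordered pairs for relation 'before'; matching pairs in alphabetical order:
(A, B): A before B ✓
(A, G): A before G ✓
(A, P): A before P ✓
(A, V): A before V ✓
(B, G): B before G ✓
(B, P): B before P ✓
(B, V): B before V ✓
(D, B): D before B ✓
(D, G): D before G ✓
(D, P): D before P ✓
(D, V): D before V ✓
(E, A): E before A ✓
(E, B): E before B ✓
(E, D): E before D ✓
(E, F): E before F ✓
(E, G): E before G ✓
(E, P): E before P ✓
(E, S): E before S ✓
(E, V): E before V ✓
(J, B): J before B ✓
(J, D): J before D ✓
(J, F): J before F ✓
(J, G): J before G ✓
(J, P): J before P ✓
... plus 15 further pairs not listed.
Count: 39.

39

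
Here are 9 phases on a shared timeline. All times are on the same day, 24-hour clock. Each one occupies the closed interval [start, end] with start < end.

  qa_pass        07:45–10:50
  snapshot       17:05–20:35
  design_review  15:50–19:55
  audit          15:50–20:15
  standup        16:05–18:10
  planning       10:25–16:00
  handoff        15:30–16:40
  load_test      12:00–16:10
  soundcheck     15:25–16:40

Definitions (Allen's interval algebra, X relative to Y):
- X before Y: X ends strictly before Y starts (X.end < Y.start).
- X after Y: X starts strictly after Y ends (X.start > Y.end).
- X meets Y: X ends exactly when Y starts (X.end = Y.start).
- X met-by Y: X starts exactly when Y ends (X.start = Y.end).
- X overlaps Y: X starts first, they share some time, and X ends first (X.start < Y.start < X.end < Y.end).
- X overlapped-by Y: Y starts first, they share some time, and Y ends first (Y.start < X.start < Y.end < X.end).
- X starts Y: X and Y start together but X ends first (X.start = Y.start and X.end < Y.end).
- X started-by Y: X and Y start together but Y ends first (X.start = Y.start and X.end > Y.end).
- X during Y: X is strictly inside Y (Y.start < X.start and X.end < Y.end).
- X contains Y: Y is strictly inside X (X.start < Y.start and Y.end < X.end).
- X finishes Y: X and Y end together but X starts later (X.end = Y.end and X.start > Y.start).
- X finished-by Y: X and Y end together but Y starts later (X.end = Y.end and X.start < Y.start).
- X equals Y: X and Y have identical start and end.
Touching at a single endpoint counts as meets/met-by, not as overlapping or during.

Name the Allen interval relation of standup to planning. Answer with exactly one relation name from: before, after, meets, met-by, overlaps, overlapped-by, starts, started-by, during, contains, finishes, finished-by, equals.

standup = [16:05, 18:10]; planning = [10:25, 16:00].
Compare endpoints: standup.start > planning.start, standup.start > planning.end, standup.end > planning.start, standup.end > planning.end.
That pattern is 'after'.

after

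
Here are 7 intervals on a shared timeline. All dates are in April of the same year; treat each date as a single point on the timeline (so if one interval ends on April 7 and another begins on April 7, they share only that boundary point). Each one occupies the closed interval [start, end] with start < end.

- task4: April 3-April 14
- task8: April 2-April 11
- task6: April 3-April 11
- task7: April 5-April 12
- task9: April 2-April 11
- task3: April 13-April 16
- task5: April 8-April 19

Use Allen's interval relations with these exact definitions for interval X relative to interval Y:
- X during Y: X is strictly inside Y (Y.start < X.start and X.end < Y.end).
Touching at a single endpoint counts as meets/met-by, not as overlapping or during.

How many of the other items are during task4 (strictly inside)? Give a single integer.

Target task4 = [April 3, April 14].
task3 [April 13, April 16] → overlapped-by → no.
task5 [April 8, April 19] → overlapped-by → no.
task6 [April 3, April 11] → starts → no.
task7 [April 5, April 12] → during → counts.
task8 [April 2, April 11] → overlaps → no.
task9 [April 2, April 11] → overlaps → no.
Total: 1.

1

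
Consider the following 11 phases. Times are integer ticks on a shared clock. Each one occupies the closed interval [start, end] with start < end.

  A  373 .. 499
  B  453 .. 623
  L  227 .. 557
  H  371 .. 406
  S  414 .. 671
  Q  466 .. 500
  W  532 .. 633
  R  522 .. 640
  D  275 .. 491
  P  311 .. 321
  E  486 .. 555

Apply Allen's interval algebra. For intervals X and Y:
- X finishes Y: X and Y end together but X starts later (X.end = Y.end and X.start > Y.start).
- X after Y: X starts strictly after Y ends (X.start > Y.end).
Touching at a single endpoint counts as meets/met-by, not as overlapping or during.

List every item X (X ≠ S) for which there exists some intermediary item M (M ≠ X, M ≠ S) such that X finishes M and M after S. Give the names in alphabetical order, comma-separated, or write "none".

Target S = [414, 671].
Intermediaries M with M after S: none.
Union: none.

none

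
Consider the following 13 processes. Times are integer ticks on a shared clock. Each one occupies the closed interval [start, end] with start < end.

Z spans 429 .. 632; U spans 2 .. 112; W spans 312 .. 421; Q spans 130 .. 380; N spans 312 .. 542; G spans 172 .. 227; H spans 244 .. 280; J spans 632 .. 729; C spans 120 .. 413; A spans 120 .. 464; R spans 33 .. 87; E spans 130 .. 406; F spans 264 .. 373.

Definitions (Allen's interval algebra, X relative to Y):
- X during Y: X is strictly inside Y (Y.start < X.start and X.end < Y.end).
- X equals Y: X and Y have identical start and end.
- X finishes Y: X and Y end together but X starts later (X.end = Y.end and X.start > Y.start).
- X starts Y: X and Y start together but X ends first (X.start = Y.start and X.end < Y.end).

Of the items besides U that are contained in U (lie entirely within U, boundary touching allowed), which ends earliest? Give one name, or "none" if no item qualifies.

Target U = [2, 112].
A [120, 464] → after → excluded.
C [120, 413] → after → excluded.
E [130, 406] → after → excluded.
F [264, 373] → after → excluded.
G [172, 227] → after → excluded.
H [244, 280] → after → excluded.
J [632, 729] → after → excluded.
N [312, 542] → after → excluded.
Q [130, 380] → after → excluded.
R [33, 87] → during → candidate.
W [312, 421] → after → excluded.
Z [429, 632] → after → excluded.
Among candidates, earliest end is 87 → R.

R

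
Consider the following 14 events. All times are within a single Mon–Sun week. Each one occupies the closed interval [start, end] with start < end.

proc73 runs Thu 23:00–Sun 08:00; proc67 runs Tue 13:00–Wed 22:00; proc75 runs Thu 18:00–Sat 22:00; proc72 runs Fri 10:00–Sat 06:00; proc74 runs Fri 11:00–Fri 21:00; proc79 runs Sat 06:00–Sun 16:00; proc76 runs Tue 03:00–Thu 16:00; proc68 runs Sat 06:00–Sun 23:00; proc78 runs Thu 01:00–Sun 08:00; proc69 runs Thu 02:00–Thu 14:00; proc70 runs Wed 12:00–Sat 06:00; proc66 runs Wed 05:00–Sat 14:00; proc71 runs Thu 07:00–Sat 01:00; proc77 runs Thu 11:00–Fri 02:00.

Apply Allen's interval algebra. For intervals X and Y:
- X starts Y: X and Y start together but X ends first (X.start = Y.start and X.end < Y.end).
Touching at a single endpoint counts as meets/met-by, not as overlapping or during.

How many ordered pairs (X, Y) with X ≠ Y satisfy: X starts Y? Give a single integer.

Checking all 182 ordered pairs for relation 'starts'; matching pairs in alphabetical order:
(proc79, proc68): proc79 starts proc68 ✓
Count: 1.

1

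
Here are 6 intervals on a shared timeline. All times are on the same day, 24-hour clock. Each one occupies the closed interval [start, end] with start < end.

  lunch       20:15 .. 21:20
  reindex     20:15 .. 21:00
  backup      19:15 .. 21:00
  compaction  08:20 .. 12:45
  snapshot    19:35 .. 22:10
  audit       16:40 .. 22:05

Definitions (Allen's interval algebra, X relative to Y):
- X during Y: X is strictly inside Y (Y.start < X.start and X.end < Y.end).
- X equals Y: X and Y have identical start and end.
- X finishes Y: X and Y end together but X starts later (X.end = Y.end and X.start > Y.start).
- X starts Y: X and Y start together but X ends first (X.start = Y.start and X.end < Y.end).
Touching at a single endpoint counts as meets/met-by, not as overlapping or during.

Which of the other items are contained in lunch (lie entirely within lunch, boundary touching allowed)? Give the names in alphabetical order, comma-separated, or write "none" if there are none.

Target lunch = [20:15, 21:20].
audit [16:40, 22:05] → contains → no.
backup [19:15, 21:00] → overlaps → no.
compaction [08:20, 12:45] → before → no.
reindex [20:15, 21:00] → starts → yes.
snapshot [19:35, 22:10] → contains → no.
Result: reindex.

reindex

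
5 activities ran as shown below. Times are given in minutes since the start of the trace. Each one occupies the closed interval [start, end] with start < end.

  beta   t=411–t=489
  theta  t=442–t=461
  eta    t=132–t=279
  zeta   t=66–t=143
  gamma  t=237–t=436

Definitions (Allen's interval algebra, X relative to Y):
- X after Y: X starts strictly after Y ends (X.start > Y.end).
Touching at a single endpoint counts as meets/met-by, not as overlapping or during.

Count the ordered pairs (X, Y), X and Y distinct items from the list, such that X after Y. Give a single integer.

6

Checking all 20 ordered pairs for relation 'after'; matching pairs in alphabetical order:
(beta, eta): beta after eta ✓
(beta, zeta): beta after zeta ✓
(gamma, zeta): gamma after zeta ✓
(theta, eta): theta after eta ✓
(theta, gamma): theta after gamma ✓
(theta, zeta): theta after zeta ✓
Count: 6.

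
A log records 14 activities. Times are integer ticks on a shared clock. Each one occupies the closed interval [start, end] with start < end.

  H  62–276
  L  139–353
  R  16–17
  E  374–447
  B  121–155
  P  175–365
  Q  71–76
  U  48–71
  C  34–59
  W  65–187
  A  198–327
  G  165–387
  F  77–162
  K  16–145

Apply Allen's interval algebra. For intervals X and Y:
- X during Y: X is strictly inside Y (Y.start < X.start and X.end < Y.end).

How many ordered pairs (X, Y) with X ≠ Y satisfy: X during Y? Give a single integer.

Checking all 182 ordered pairs for relation 'during'; matching pairs in alphabetical order:
(A, G): A during G ✓
(A, L): A during L ✓
(A, P): A during P ✓
(B, F): B during F ✓
(B, H): B during H ✓
(B, W): B during W ✓
(C, K): C during K ✓
(F, H): F during H ✓
(F, W): F during W ✓
(P, G): P during G ✓
(Q, H): Q during H ✓
(Q, K): Q during K ✓
(Q, W): Q during W ✓
(U, K): U during K ✓
(W, H): W during H ✓
Count: 15.

15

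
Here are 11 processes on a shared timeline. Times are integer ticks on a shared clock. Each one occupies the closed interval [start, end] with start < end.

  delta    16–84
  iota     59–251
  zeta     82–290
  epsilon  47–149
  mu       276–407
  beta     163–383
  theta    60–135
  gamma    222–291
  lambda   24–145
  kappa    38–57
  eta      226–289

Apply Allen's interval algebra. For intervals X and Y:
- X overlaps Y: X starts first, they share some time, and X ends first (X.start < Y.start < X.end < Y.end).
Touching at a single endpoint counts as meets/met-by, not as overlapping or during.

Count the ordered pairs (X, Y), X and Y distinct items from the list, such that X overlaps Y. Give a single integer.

Checking all 110 ordered pairs for relation 'overlaps'; matching pairs in alphabetical order:
(beta, mu): beta overlaps mu ✓
(delta, epsilon): delta overlaps epsilon ✓
(delta, iota): delta overlaps iota ✓
(delta, lambda): delta overlaps lambda ✓
(delta, theta): delta overlaps theta ✓
(delta, zeta): delta overlaps zeta ✓
(epsilon, iota): epsilon overlaps iota ✓
(epsilon, zeta): epsilon overlaps zeta ✓
(eta, mu): eta overlaps mu ✓
(gamma, mu): gamma overlaps mu ✓
(iota, beta): iota overlaps beta ✓
(iota, eta): iota overlaps eta ✓
(iota, gamma): iota overlaps gamma ✓
(iota, zeta): iota overlaps zeta ✓
(kappa, epsilon): kappa overlaps epsilon ✓
(lambda, epsilon): lambda overlaps epsilon ✓
(lambda, iota): lambda overlaps iota ✓
(lambda, zeta): lambda overlaps zeta ✓
(theta, zeta): theta overlaps zeta ✓
(zeta, beta): zeta overlaps beta ✓
(zeta, gamma): zeta overlaps gamma ✓
(zeta, mu): zeta overlaps mu ✓
Count: 22.

22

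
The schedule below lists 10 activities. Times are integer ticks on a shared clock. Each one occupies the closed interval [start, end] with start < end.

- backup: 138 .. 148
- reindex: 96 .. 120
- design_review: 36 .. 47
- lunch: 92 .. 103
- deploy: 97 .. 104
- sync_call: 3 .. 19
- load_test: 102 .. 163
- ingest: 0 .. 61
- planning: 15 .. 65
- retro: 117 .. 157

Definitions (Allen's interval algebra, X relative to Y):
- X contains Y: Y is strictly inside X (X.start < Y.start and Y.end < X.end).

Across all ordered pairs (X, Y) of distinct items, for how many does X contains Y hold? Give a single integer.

Checking all 90 ordered pairs for relation 'contains'; matching pairs in alphabetical order:
(ingest, design_review): ingest contains design_review ✓
(ingest, sync_call): ingest contains sync_call ✓
(load_test, backup): load_test contains backup ✓
(load_test, retro): load_test contains retro ✓
(planning, design_review): planning contains design_review ✓
(reindex, deploy): reindex contains deploy ✓
(retro, backup): retro contains backup ✓
Count: 7.

7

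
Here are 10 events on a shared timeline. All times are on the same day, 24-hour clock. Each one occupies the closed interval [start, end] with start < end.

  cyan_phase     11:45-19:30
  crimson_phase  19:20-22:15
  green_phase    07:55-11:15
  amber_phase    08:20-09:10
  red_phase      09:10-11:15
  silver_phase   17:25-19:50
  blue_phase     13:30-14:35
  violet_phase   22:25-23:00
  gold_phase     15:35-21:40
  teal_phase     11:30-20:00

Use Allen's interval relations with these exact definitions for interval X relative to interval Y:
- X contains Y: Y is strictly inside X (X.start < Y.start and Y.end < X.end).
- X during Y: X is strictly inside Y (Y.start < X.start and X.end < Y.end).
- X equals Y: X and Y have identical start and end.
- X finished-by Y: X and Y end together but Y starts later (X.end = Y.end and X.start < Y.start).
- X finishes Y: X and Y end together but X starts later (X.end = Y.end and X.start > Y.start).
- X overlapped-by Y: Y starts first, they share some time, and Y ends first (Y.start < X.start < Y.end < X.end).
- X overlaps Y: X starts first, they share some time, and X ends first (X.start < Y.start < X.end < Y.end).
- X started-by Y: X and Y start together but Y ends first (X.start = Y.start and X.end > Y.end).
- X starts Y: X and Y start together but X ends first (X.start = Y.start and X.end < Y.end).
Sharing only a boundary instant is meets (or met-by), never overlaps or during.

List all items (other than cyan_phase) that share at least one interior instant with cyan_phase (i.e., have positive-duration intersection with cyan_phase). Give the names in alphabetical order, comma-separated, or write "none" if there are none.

Target cyan_phase = [11:45, 19:30].
amber_phase [08:20, 09:10] → before → no.
blue_phase [13:30, 14:35] → during → yes.
crimson_phase [19:20, 22:15] → overlapped-by → yes.
gold_phase [15:35, 21:40] → overlapped-by → yes.
green_phase [07:55, 11:15] → before → no.
red_phase [09:10, 11:15] → before → no.
silver_phase [17:25, 19:50] → overlapped-by → yes.
teal_phase [11:30, 20:00] → contains → yes.
violet_phase [22:25, 23:00] → after → no.
Result: blue_phase, crimson_phase, gold_phase, silver_phase, teal_phase.

blue_phase, crimson_phase, gold_phase, silver_phase, teal_phase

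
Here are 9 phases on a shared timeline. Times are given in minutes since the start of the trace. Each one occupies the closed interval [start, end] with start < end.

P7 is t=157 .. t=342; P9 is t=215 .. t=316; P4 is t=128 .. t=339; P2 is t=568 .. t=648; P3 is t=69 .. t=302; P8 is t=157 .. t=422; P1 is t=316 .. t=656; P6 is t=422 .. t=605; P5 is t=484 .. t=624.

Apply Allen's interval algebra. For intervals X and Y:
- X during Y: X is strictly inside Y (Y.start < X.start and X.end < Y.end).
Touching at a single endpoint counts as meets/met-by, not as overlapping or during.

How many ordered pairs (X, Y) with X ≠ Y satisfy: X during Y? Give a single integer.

Checking all 72 ordered pairs for relation 'during'; matching pairs in alphabetical order:
(P2, P1): P2 during P1 ✓
(P5, P1): P5 during P1 ✓
(P6, P1): P6 during P1 ✓
(P9, P4): P9 during P4 ✓
(P9, P7): P9 during P7 ✓
(P9, P8): P9 during P8 ✓
Count: 6.

6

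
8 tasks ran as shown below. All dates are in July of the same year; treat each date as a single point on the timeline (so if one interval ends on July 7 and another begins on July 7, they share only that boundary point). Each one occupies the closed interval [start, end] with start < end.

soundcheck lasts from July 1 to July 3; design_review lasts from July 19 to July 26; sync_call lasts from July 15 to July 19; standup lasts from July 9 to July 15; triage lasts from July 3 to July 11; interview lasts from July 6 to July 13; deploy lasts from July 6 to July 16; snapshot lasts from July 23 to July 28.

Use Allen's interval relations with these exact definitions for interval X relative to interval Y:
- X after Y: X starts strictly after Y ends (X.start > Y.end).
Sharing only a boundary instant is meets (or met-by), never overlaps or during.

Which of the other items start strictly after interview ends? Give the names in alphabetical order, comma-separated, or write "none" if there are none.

Target interview = [July 6, July 13].
deploy [July 6, July 16] → started-by → no.
design_review [July 19, July 26] → after → yes.
snapshot [July 23, July 28] → after → yes.
soundcheck [July 1, July 3] → before → no.
standup [July 9, July 15] → overlapped-by → no.
sync_call [July 15, July 19] → after → yes.
triage [July 3, July 11] → overlaps → no.
Result: design_review, snapshot, sync_call.

design_review, snapshot, sync_call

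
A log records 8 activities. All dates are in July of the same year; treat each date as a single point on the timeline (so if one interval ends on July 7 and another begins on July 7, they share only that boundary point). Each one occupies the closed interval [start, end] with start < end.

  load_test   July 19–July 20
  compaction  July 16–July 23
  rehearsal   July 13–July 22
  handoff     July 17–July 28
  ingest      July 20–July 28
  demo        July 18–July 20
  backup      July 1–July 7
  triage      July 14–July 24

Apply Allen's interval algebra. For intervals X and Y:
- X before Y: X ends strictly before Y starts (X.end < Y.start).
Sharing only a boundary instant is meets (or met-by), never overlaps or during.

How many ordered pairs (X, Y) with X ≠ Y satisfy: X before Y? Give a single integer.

Checking all 56 ordered pairs for relation 'before'; matching pairs in alphabetical order:
(backup, compaction): backup before compaction ✓
(backup, demo): backup before demo ✓
(backup, handoff): backup before handoff ✓
(backup, ingest): backup before ingest ✓
(backup, load_test): backup before load_test ✓
(backup, rehearsal): backup before rehearsal ✓
(backup, triage): backup before triage ✓
Count: 7.

7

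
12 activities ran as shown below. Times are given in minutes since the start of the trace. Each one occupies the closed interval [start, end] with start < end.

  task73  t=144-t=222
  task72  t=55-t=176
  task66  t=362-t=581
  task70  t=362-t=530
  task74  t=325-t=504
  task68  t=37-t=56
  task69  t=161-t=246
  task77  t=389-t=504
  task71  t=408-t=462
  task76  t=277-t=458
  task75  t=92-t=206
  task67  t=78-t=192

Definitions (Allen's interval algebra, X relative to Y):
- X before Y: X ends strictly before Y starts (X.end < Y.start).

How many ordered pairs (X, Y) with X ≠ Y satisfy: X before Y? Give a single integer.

40

Checking all 132 ordered pairs for relation 'before'; matching pairs in alphabetical order:
(task67, task66): task67 before task66 ✓
(task67, task70): task67 before task70 ✓
(task67, task71): task67 before task71 ✓
(task67, task74): task67 before task74 ✓
(task67, task76): task67 before task76 ✓
(task67, task77): task67 before task77 ✓
(task68, task66): task68 before task66 ✓
(task68, task67): task68 before task67 ✓
(task68, task69): task68 before task69 ✓
(task68, task70): task68 before task70 ✓
(task68, task71): task68 before task71 ✓
(task68, task73): task68 before task73 ✓
(task68, task74): task68 before task74 ✓
(task68, task75): task68 before task75 ✓
(task68, task76): task68 before task76 ✓
(task68, task77): task68 before task77 ✓
(task69, task66): task69 before task66 ✓
(task69, task70): task69 before task70 ✓
(task69, task71): task69 before task71 ✓
(task69, task74): task69 before task74 ✓
(task69, task76): task69 before task76 ✓
(task69, task77): task69 before task77 ✓
(task72, task66): task72 before task66 ✓
(task72, task70): task72 before task70 ✓
... plus 16 further pairs not listed.
Count: 40.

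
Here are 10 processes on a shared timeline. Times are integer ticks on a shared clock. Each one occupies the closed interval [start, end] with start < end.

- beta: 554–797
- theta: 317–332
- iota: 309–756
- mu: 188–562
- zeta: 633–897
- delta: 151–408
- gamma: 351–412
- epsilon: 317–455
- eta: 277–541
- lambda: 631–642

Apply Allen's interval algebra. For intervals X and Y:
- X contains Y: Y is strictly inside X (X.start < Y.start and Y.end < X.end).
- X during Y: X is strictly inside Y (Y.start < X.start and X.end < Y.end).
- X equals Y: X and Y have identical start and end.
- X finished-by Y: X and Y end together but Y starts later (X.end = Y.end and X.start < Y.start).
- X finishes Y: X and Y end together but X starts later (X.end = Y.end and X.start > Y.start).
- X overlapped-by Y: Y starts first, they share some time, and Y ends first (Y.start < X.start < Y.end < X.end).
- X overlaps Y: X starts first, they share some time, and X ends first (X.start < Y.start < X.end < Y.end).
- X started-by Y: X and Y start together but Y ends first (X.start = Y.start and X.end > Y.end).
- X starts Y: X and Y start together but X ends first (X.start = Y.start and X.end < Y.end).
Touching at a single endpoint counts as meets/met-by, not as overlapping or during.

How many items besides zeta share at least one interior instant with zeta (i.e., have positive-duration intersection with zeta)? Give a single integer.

3

Target zeta = [633, 897].
beta [554, 797] → overlaps → counts.
delta [151, 408] → before → no.
epsilon [317, 455] → before → no.
eta [277, 541] → before → no.
gamma [351, 412] → before → no.
iota [309, 756] → overlaps → counts.
lambda [631, 642] → overlaps → counts.
mu [188, 562] → before → no.
theta [317, 332] → before → no.
Total: 3.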